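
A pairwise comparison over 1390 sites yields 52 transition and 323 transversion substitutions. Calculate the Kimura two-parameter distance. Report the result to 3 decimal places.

0.340

P = 52/1390 ≈ 0.03741 and Q = 323/1390 ≈ 0.232374.
Under the Kimura two-parameter model, d = −½ ln(1 − 2P − Q) − ¼ ln(1 − 2Q).
1 − 2P − Q = 0.692806, giving −½ ln(0.692806) = 0.183503.
1 − 2Q = 0.535252, giving −¼ ln(0.535252) = 0.156254.
d = 0.183503 + 0.156254 = 0.339757.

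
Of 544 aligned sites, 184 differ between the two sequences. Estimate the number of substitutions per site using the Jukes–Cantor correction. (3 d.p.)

0.450

p = 184/544 ≈ 0.338235.
d = −(3/4) ln(1 − 4p/3) = −0.75 ln(1 − 0.45098) = −0.75 ln(0.54902)
  = −0.75 × (-0.599620) = 0.449715 substitutions/site.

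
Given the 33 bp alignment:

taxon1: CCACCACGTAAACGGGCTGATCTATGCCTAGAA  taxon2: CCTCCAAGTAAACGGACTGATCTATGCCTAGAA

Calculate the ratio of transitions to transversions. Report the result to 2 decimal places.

0.50

Transitions are A↔G and C↔T; transversions are all other mismatches.
Transitions: 1. Transversions: 2.
R = 1/2 = 0.50.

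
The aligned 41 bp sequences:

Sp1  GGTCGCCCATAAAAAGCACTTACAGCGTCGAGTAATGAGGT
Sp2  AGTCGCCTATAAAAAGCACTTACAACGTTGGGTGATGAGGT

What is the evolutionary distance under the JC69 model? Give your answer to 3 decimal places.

The sequences differ at 6 of 41 sites (1, 8, 25, 29, 31, 34), so p = 6/41 ≈ 0.146341.
d = −(3/4) ln(1 − 4p/3) = −0.75 ln(1 − 0.195121) = −0.75 ln(0.804879)
  = −0.75 × (-0.217063) = 0.162797 substitutions/site.

0.163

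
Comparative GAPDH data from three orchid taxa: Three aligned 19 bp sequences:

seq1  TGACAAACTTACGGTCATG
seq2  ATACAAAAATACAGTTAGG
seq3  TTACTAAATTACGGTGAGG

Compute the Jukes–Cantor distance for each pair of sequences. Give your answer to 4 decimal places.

d(seq1,seq2) = 0.5068, d(seq1,seq3) = 0.3241, d(seq2,seq3) = 0.3241

seq1–seq2: 7/19 sites differ → p ≈ 0.368421, d = −0.75 ln(1 − 0.491228) = 0.506816 ≈ 0.5068.
seq1–seq3: 5/19 sites differ → p ≈ 0.263158, d = −0.75 ln(1 − 0.350877) = 0.324100 ≈ 0.3241.
seq2–seq3: 5/19 sites differ → p ≈ 0.263158, d = −0.75 ln(1 − 0.350877) = 0.324100 ≈ 0.3241.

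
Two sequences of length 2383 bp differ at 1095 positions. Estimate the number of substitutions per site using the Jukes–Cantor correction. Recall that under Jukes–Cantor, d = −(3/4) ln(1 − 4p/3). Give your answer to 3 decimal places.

0.711

p = 1095/2383 ≈ 0.459505.
d = −(3/4) ln(1 − 4p/3) = −0.75 ln(1 − 0.612673) = −0.75 ln(0.387327)
  = −0.75 × (-0.948486) = 0.711365 substitutions/site.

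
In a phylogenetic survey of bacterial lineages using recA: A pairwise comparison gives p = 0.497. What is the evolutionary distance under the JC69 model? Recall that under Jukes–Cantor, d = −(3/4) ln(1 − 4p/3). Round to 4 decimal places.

0.8150

d = −(3/4) ln(1 − 4p/3) = −0.75 ln(1 − 0.662667) = −0.75 ln(0.337333)
  = −0.75 × (-1.086685) = 0.815014 substitutions/site.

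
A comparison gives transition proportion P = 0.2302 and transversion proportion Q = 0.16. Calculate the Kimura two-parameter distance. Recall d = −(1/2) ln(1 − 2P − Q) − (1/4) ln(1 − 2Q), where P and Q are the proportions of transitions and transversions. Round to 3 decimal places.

0.581

Under the Kimura two-parameter model, d = −½ ln(1 − 2P − Q) − ¼ ln(1 − 2Q).
1 − 2P − Q = 0.3796, giving −½ ln(0.3796) = 0.484319.
1 − 2Q = 0.68, giving −¼ ln(0.68) = 0.096416.
d = 0.484319 + 0.096416 = 0.580735.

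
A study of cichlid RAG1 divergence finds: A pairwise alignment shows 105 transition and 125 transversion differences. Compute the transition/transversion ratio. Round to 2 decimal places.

R = 105/125 = 0.84.

0.84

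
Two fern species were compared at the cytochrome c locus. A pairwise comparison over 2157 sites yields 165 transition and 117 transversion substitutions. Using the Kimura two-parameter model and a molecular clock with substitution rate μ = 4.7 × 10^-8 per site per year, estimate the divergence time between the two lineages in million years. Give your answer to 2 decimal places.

1.54

P = 165/2157 ≈ 0.076495 and Q = 117/2157 ≈ 0.054242.
Under the Kimura two-parameter model, d = −½ ln(1 − 2P − Q) − ¼ ln(1 − 2Q).
1 − 2P − Q = 0.792768, giving −½ ln(0.792768) = 0.116112.
1 − 2Q = 0.891516, giving −¼ ln(0.891516) = 0.028708.
d = 0.116112 + 0.028708 = 0.144820.
Under a molecular clock d = 2μt, so t = d/(2μ) = 0.144820 / (2 × 4.7 × 10^-8) = 1.54 million years.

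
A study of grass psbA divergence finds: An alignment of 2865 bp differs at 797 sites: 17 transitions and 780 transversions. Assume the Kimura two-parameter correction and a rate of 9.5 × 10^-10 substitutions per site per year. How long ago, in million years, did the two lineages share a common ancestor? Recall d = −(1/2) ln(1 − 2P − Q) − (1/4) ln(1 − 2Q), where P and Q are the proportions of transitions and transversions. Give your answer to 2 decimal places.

191.43

P = 17/2865 ≈ 0.005934 and Q = 780/2865 ≈ 0.272251.
Under the Kimura two-parameter model, d = −½ ln(1 − 2P − Q) − ¼ ln(1 − 2Q).
1 − 2P − Q = 0.715881, giving −½ ln(0.715881) = 0.167121.
1 − 2Q = 0.455498, giving −¼ ln(0.455498) = 0.196591.
d = 0.167121 + 0.196591 = 0.363712.
Under a molecular clock d = 2μt, so t = d/(2μ) = 0.363712 / (2 × 9.5 × 10^-10) = 191.43 million years.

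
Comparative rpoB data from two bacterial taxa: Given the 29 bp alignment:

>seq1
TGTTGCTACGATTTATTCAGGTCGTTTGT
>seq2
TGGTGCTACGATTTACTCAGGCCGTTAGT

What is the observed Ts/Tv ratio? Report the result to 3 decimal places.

1.000

Transitions are A↔G and C↔T; transversions are all other mismatches.
Transitions: 2. Transversions: 2.
R = 2/2 = 1.000.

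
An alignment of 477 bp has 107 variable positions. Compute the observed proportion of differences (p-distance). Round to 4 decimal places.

p = 107/477 = 0.224318… ≈ 0.2243 (to 4 d.p.).

0.2243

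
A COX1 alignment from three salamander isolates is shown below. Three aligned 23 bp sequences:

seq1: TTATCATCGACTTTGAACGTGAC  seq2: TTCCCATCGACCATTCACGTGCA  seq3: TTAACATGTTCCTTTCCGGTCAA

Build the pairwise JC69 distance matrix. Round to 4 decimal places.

seq1–seq2: 8/23 sites differ → p ≈ 0.347826, d = −0.75 ln(1 − 0.463768) = 0.467391 ≈ 0.4674.
seq1–seq3: 11/23 sites differ → p ≈ 0.478261, d = −0.75 ln(1 − 0.637681) = 0.761423 ≈ 0.7614.
seq2–seq3: 10/23 sites differ → p ≈ 0.434783, d = −0.75 ln(1 − 0.579711) = 0.650110 ≈ 0.6501.

d(seq1,seq2) = 0.4674, d(seq1,seq3) = 0.7614, d(seq2,seq3) = 0.6501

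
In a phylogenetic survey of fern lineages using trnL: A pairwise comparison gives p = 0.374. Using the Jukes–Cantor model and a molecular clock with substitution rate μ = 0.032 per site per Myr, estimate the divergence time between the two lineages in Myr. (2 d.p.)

8.09

d = −(3/4) ln(1 − 4p/3) = −0.75 ln(1 − 0.498667) = −0.75 ln(0.501333)
  = −0.75 × (-0.690485) = 0.517864 substitutions/site.
Under a molecular clock d = 2μt, so t = d/(2μ) = 0.517864 / (2 × 0.032) = 8.09 Myr.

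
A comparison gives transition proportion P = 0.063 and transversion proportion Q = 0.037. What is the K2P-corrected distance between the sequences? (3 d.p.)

0.108

Under the Kimura two-parameter model, d = −½ ln(1 − 2P − Q) − ¼ ln(1 − 2Q).
1 − 2P − Q = 0.837, giving −½ ln(0.837) = 0.088966.
1 − 2Q = 0.926, giving −¼ ln(0.926) = 0.019220.
d = 0.088966 + 0.019220 = 0.108186.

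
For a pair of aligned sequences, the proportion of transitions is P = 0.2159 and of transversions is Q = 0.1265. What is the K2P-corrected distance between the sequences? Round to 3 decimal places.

0.481

Under the Kimura two-parameter model, d = −½ ln(1 − 2P − Q) − ¼ ln(1 − 2Q).
1 − 2P − Q = 0.4417, giving −½ ln(0.4417) = 0.408562.
1 − 2Q = 0.747, giving −¼ ln(0.747) = 0.072923.
d = 0.408562 + 0.072923 = 0.481485.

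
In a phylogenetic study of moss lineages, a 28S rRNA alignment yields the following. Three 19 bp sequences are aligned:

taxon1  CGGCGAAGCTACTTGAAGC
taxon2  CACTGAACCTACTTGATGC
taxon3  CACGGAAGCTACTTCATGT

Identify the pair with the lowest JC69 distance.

taxon2 and taxon3

taxon1–taxon2: 5/19 differ, p = 0.263, d = 0.324.
taxon1–taxon3: 6/19 differ, p = 0.316, d = 0.410.
taxon2–taxon3: 4/19 differ, p = 0.211, d = 0.247.
The smallest distance is between taxon2 and taxon3.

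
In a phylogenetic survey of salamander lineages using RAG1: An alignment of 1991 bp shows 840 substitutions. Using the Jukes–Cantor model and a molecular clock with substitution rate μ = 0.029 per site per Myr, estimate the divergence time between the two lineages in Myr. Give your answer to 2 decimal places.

10.69

p = 840/1991 ≈ 0.421899.
d = −(3/4) ln(1 − 4p/3) = −0.75 ln(1 − 0.562532) = −0.75 ln(0.437468)
  = −0.75 × (-0.826752) = 0.620064 substitutions/site.
Under a molecular clock d = 2μt, so t = d/(2μ) = 0.620064 / (2 × 0.029) = 10.69 Myr.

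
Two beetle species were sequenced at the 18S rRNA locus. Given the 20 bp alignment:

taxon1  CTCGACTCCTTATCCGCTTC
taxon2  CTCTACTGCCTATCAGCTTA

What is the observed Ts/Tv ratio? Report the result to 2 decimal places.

0.25

Transitions are A↔G and C↔T; transversions are all other mismatches.
Transitions: 1. Transversions: 4.
R = 1/4 = 0.25.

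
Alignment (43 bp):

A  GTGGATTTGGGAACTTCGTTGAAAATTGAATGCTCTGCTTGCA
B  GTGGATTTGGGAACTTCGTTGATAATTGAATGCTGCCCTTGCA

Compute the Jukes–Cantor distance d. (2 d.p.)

The sequences differ at 4 of 43 sites (23, 35, 36, 37), so p = 4/43 ≈ 0.093023.
d = −(3/4) ln(1 − 4p/3) = −0.75 ln(1 − 0.124031) = −0.75 ln(0.875969)
  = −0.75 × (-0.132425) = 0.099319 substitutions/site.

0.10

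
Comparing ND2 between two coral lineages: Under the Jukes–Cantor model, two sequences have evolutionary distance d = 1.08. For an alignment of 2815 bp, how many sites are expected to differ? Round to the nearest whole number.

Invert JC69: p = (3/4)(1 − e^(−4d/3)) = 0.75 × (1 − e^(-1.44)) = 0.75 × (1 − 0.236928) = 0.572304.
Expected differing sites = pL ≈ 0.572304 × 2815 = 1611.03576 ≈ 1611.

1611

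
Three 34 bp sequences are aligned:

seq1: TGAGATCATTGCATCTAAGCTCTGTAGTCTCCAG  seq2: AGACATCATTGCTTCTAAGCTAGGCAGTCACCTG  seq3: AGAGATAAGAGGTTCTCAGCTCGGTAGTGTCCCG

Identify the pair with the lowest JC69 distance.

seq1 and seq2

seq1–seq2: 8/34 differ, p = 0.235, d = 0.282.
seq1–seq3: 10/34 differ, p = 0.294, d = 0.373.
seq2–seq3: 11/34 differ, p = 0.324, d = 0.423.
The smallest distance is between seq1 and seq2.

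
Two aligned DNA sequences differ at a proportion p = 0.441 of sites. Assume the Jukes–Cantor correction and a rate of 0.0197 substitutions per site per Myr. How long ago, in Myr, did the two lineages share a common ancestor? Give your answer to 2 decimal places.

16.88

d = −(3/4) ln(1 − 4p/3) = −0.75 ln(1 − 0.588) = −0.75 ln(0.412)
  = −0.75 × (-0.886732) = 0.665049 substitutions/site.
Under a molecular clock d = 2μt, so t = d/(2μ) = 0.665049 / (2 × 0.0197) = 16.88 Myr.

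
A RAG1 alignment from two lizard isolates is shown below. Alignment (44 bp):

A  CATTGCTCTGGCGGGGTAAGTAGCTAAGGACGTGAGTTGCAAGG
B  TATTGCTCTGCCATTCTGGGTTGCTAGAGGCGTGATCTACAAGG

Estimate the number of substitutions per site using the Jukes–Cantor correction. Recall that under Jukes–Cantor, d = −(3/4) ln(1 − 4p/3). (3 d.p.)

0.455

The sequences differ at 15 of 44 sites, so p = 15/44 ≈ 0.340909.
d = −(3/4) ln(1 − 4p/3) = −0.75 ln(1 − 0.454545) = −0.75 ln(0.545455)
  = −0.75 × (-0.606135) = 0.454601 substitutions/site.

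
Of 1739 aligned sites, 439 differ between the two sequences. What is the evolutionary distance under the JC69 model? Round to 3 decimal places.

p = 439/1739 ≈ 0.252444.
d = −(3/4) ln(1 − 4p/3) = −0.75 ln(1 − 0.336592) = −0.75 ln(0.663408)
  = −0.75 × (-0.410365) = 0.307774 substitutions/site.

0.308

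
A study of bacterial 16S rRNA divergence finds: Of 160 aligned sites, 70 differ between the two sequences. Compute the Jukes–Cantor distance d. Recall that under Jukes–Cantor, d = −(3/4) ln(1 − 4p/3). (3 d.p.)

0.657

p = 70/160 = 0.4375.
d = −(3/4) ln(1 − 4p/3) = −0.75 ln(1 − 0.583333) = −0.75 ln(0.416667)
  = −0.75 × (-0.875468) = 0.656601 substitutions/site.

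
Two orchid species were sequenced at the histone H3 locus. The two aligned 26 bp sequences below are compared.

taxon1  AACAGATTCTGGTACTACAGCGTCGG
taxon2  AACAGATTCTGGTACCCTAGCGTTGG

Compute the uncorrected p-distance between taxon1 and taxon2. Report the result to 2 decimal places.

The sequences differ at 4 of 26 positions (sites 16, 17, 18, 24).
p = 4/26 = 0.153846… ≈ 0.15 (to 2 d.p.).

0.15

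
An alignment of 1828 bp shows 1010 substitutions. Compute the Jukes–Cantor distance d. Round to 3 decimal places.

1.001

p = 1010/1828 ≈ 0.552516.
d = −(3/4) ln(1 − 4p/3) = −0.75 ln(1 − 0.736688) = −0.75 ln(0.263312)
  = −0.75 × (-1.334416) = 1.000812 substitutions/site.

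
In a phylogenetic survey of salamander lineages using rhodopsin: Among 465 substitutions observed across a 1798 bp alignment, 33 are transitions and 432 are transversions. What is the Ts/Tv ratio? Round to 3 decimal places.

0.076

R = 33/432 = 0.076388… ≈ 0.076 (to 3 d.p.).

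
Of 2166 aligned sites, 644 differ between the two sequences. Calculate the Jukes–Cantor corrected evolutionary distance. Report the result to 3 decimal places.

p = 644/2166 ≈ 0.297322.
d = −(3/4) ln(1 − 4p/3) = −0.75 ln(1 − 0.396429) = −0.75 ln(0.603571)
  = −0.75 × (-0.504892) = 0.378669 substitutions/site.

0.379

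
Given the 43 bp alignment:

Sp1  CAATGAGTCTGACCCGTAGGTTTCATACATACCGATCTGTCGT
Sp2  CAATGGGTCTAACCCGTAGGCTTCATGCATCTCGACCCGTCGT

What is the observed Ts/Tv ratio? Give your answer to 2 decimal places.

Transitions are A↔G and C↔T; transversions are all other mismatches.
Transitions: 7. Transversions: 1.
R = 7/1 = 7.00.

7.00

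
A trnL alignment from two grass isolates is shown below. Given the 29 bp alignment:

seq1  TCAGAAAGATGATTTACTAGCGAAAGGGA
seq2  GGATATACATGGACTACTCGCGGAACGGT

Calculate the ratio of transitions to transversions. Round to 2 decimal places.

Transitions are A↔G and C↔T; transversions are all other mismatches.
Transitions: 3. Transversions: 9.
R = 3/9 = 0.333333… ≈ 0.33 (to 2 d.p.).

0.33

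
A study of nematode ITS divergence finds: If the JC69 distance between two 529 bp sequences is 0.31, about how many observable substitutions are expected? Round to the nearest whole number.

134

Invert JC69: p = (3/4)(1 − e^(−4d/3)) = 0.75 × (1 − e^(-0.413333)) = 0.75 × (1 − 0.661442) = 0.253919.
Expected differing sites = pL ≈ 0.253919 × 529 = 134.323151 ≈ 134.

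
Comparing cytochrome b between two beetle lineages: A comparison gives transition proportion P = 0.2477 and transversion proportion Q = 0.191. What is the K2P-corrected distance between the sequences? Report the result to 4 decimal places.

0.7001

Under the Kimura two-parameter model, d = −½ ln(1 − 2P − Q) − ¼ ln(1 − 2Q).
1 − 2P − Q = 0.3136, giving −½ ln(0.3136) = 0.579818.
1 − 2Q = 0.618, giving −¼ ln(0.618) = 0.120317.
d = 0.579818 + 0.120317 = 0.700135.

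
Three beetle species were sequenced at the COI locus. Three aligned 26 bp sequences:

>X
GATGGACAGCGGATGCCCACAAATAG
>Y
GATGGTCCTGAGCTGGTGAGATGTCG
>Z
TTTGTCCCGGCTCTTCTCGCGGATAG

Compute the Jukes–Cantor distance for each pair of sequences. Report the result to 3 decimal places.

d(X,Y) = 0.824, d(X,Z) = 0.949, d(Y,Z) = 1.288

X–Y: 13/26 sites differ → p = 0.5, d = −0.75 ln(1 − 0.666667) = 0.823960 ≈ 0.824.
X–Z: 14/26 sites differ → p ≈ 0.538462, d = −0.75 ln(1 − 0.717949) = 0.949251 ≈ 0.949.
Y–Z: 16/26 sites differ → p ≈ 0.615385, d = −0.75 ln(1 − 0.820513) = 1.288239 ≈ 1.288.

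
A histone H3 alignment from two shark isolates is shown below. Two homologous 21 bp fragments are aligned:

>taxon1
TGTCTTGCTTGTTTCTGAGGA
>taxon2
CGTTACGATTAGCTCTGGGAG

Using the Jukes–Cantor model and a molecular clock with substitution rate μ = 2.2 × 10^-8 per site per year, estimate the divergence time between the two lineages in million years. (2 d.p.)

The sequences differ at 11 of 21 sites, so p = 11/21 ≈ 0.52381.
d = −(3/4) ln(1 − 4p/3) = −0.75 ln(1 − 0.698413) = −0.75 ln(0.301587)
  = −0.75 × (-1.198697) = 0.899023 substitutions/site.
Under a molecular clock d = 2μt, so t = d/(2μ) = 0.899023 / (2 × 2.2 × 10^-8) = 20.43 million years.

20.43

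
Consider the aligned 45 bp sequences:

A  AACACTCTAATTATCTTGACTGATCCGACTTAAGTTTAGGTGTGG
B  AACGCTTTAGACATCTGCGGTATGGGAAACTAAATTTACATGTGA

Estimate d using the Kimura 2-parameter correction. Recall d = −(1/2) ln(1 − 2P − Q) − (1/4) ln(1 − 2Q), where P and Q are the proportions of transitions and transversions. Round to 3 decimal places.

Of 45 sites, 11 differences are transitions and 10 are transversions, so P = 11/45 ≈ 0.244444 and Q = 10/45 ≈ 0.222222.
Under the Kimura two-parameter model, d = −½ ln(1 − 2P − Q) − ¼ ln(1 − 2Q).
1 − 2P − Q = 0.28889, giving −½ ln(0.28889) = 0.620855.
1 − 2Q = 0.555556, giving −¼ ln(0.555556) = 0.146946.
d = 0.620855 + 0.146946 = 0.767801.

0.768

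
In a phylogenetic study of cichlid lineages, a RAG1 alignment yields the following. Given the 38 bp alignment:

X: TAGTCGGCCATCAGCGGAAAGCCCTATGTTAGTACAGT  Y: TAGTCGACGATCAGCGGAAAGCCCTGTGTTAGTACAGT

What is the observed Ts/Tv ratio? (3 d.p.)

Transitions are A↔G and C↔T; transversions are all other mismatches.
Transitions: 2. Transversions: 1.
R = 2/1 = 2.000.

2.000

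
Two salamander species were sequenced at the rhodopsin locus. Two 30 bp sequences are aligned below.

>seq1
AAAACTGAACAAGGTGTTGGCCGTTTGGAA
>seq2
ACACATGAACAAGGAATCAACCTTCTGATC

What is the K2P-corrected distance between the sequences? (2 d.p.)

0.66

Of 30 sites, 6 differences are transitions and 7 are transversions, so P = 6/30 = 0.2 and Q = 7/30 ≈ 0.233333.
Under the Kimura two-parameter model, d = −½ ln(1 − 2P − Q) − ¼ ln(1 − 2Q).
1 − 2P − Q = 0.366667, giving −½ ln(0.366667) = 0.501651.
1 − 2Q = 0.533334, giving −¼ ln(0.533334) = 0.157152.
d = 0.501651 + 0.157152 = 0.658803.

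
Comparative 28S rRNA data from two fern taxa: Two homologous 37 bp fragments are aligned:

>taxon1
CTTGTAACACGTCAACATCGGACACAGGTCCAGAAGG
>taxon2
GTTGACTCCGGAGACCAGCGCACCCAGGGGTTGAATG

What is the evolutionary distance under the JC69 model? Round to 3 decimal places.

0.711

The sequences differ at 17 of 37 sites, so p = 17/37 ≈ 0.459459.
d = −(3/4) ln(1 − 4p/3) = −0.75 ln(1 − 0.612612) = −0.75 ln(0.387388)
  = −0.75 × (-0.948329) = 0.711247 substitutions/site.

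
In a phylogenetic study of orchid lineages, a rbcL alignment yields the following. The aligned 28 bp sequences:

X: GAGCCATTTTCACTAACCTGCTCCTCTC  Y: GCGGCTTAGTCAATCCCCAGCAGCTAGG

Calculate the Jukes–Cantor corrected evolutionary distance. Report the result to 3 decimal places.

0.824

The sequences differ at 14 of 28 sites, so p = 14/28 = 0.5.
d = −(3/4) ln(1 − 4p/3) = −0.75 ln(1 − 0.666667) = −0.75 ln(0.333333)
  = −0.75 × (-1.098613) = 0.823960 substitutions/site.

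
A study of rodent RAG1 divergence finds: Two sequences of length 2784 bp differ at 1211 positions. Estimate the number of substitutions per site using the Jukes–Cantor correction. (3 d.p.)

0.651

p = 1211/2784 ≈ 0.434986.
d = −(3/4) ln(1 − 4p/3) = −0.75 ln(1 − 0.579981) = −0.75 ln(0.420019)
  = −0.75 × (-0.867455) = 0.650591 substitutions/site.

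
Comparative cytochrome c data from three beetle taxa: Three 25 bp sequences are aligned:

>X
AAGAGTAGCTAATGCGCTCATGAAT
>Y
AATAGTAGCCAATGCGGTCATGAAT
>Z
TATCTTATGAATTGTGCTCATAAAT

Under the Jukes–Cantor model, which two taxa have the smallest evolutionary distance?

X–Y: 3/25 differ, p = 0.120, d = 0.131.
X–Z: 10/25 differ, p = 0.400, d = 0.572.
Y–Z: 10/25 differ, p = 0.400, d = 0.572.
The smallest distance is between X and Y.

X and Y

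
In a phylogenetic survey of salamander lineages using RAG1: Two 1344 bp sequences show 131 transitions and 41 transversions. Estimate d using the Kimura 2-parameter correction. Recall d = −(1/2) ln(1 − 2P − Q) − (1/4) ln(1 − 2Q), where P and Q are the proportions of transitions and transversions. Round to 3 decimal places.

P = 131/1344 ≈ 0.09747 and Q = 41/1344 ≈ 0.030506.
Under the Kimura two-parameter model, d = −½ ln(1 − 2P − Q) − ¼ ln(1 − 2Q).
1 − 2P − Q = 0.774554, giving −½ ln(0.774554) = 0.127734.
1 − 2Q = 0.938988, giving −¼ ln(0.938988) = 0.015738.
d = 0.127734 + 0.015738 = 0.143472.

0.143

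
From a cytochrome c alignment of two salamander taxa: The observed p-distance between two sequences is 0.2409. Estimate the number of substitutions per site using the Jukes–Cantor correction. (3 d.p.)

d = −(3/4) ln(1 − 4p/3) = −0.75 ln(1 − 0.3212) = −0.75 ln(0.6788)
  = −0.75 × (-0.387429) = 0.290572 substitutions/site.

0.291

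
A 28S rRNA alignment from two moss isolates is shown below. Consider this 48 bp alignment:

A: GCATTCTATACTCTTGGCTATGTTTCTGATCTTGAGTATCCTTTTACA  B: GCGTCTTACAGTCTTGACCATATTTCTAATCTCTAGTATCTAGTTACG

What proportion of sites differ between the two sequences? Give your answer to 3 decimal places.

The sequences differ at 15 of 48 positions.
p = 15/48 = 0.3125 ≈ 0.313 (to 3 d.p.).

0.313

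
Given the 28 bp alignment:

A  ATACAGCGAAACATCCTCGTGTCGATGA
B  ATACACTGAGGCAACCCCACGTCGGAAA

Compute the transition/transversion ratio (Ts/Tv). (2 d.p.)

2.67

Transitions are A↔G and C↔T; transversions are all other mismatches.
Transitions: 8. Transversions: 3.
R = 8/3 = 2.666666… ≈ 2.67 (to 2 d.p.).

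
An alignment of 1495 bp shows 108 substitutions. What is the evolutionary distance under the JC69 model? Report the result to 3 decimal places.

p = 108/1495 ≈ 0.072241.
d = −(3/4) ln(1 − 4p/3) = −0.75 ln(1 − 0.096321) = −0.75 ln(0.903679)
  = −0.75 × (-0.101281) = 0.075961 substitutions/site.

0.076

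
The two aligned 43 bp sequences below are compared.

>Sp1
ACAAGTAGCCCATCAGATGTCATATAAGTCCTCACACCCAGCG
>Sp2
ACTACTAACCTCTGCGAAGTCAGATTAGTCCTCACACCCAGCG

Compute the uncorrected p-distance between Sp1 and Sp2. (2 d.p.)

The sequences differ at 10 of 43 positions (sites 3, 5, 8, 11, 12, 14, 15, 18, 23, 26).
p = 10/43 = 0.232558… ≈ 0.23 (to 2 d.p.).

0.23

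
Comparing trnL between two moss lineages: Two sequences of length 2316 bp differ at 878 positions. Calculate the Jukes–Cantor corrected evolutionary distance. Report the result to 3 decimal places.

0.528

p = 878/2316 ≈ 0.379102.
d = −(3/4) ln(1 − 4p/3) = −0.75 ln(1 − 0.505469) = −0.75 ln(0.494531)
  = −0.75 × (-0.704145) = 0.528109 substitutions/site.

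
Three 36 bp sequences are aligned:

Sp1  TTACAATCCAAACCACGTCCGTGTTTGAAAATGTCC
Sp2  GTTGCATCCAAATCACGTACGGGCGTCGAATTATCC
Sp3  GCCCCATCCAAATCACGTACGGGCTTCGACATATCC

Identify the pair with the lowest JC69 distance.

Sp1–Sp2: 13/36 differ, p = 0.361, d = 0.493.
Sp1–Sp3: 12/36 differ, p = 0.333, d = 0.441.
Sp2–Sp3: 6/36 differ, p = 0.167, d = 0.188.
The smallest distance is between Sp2 and Sp3.

Sp2 and Sp3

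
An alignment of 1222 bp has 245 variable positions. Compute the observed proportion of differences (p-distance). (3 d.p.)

p = 245/1222 = 0.200490… ≈ 0.200 (to 3 d.p.).

0.200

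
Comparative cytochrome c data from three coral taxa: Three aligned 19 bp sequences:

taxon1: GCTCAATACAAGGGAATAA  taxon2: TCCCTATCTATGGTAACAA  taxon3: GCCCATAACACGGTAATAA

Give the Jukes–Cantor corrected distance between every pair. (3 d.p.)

taxon1–taxon2: 8/19 sites differ → p ≈ 0.421053, d = −0.75 ln(1 − 0.561404) = 0.618132 ≈ 0.618.
taxon1–taxon3: 5/19 sites differ → p ≈ 0.263158, d = −0.75 ln(1 − 0.350877) = 0.324100 ≈ 0.324.
taxon2–taxon3: 8/19 sites differ → p ≈ 0.421053, d = −0.75 ln(1 − 0.561404) = 0.618132 ≈ 0.618.

d(taxon1,taxon2) = 0.618, d(taxon1,taxon3) = 0.324, d(taxon2,taxon3) = 0.618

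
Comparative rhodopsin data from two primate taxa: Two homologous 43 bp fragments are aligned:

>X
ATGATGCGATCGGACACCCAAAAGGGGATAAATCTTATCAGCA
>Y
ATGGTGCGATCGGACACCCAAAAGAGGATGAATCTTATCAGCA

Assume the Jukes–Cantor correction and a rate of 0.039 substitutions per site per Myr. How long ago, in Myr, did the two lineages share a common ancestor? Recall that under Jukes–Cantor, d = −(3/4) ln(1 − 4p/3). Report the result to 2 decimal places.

The sequences differ at 3 of 43 sites (4, 25, 30), so p = 3/43 ≈ 0.069767.
d = −(3/4) ln(1 − 4p/3) = −0.75 ln(1 − 0.093023) = −0.75 ln(0.906977)
  = −0.75 × (-0.097638) = 0.073229 substitutions/site.
Under a molecular clock d = 2μt, so t = d/(2μ) = 0.073229 / (2 × 0.039) = 0.94 Myr.

0.94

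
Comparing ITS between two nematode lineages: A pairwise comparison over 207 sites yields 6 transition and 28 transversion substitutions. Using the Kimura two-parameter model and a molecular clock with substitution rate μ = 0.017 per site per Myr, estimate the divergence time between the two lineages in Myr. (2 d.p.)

P = 6/207 ≈ 0.028986 and Q = 28/207 ≈ 0.135266.
Under the Kimura two-parameter model, d = −½ ln(1 − 2P − Q) − ¼ ln(1 − 2Q).
1 − 2P − Q = 0.806762, giving −½ ln(0.806762) = 0.107363.
1 − 2Q = 0.729468, giving −¼ ln(0.729468) = 0.078860.
d = 0.107363 + 0.078860 = 0.186223.
Under a molecular clock d = 2μt, so t = d/(2μ) = 0.186223 / (2 × 0.017) = 5.48 Myr.

5.48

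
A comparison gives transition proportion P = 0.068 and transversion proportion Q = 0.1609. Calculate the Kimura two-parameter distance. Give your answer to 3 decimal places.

Under the Kimura two-parameter model, d = −½ ln(1 − 2P − Q) − ¼ ln(1 − 2Q).
1 − 2P − Q = 0.7031, giving −½ ln(0.7031) = 0.176128.
1 − 2Q = 0.6782, giving −¼ ln(0.6782) = 0.097078.
d = 0.176128 + 0.097078 = 0.273206.

0.273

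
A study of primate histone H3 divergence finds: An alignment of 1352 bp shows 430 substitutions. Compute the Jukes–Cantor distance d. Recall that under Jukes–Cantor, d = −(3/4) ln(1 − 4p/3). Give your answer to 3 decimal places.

p = 430/1352 ≈ 0.318047.
d = −(3/4) ln(1 − 4p/3) = −0.75 ln(1 − 0.424063) = −0.75 ln(0.575937)
  = −0.75 × (-0.551757) = 0.413818 substitutions/site.

0.414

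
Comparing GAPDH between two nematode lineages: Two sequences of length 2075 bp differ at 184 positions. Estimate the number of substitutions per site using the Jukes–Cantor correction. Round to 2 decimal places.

0.09

p = 184/2075 ≈ 0.088675.
d = −(3/4) ln(1 − 4p/3) = −0.75 ln(1 − 0.118233) = −0.75 ln(0.881767)
  = −0.75 × (-0.125827) = 0.094370 substitutions/site.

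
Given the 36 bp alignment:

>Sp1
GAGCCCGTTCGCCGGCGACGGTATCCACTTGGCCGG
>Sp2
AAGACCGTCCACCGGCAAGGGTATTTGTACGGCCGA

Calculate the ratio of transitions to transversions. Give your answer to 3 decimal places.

3.333

Transitions are A↔G and C↔T; transversions are all other mismatches.
Transitions: 10. Transversions: 3.
R = 10/3 = 3.333333… ≈ 3.333 (to 3 d.p.).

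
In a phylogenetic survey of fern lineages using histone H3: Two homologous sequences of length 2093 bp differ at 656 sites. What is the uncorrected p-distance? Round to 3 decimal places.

p = 656/2093 = 0.313425… ≈ 0.313 (to 3 d.p.).

0.313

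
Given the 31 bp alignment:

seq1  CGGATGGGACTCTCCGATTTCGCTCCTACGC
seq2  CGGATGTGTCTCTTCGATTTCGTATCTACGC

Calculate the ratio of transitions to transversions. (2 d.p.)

1.00

Transitions are A↔G and C↔T; transversions are all other mismatches.
Transitions: 3. Transversions: 3.
R = 3/3 = 1.00.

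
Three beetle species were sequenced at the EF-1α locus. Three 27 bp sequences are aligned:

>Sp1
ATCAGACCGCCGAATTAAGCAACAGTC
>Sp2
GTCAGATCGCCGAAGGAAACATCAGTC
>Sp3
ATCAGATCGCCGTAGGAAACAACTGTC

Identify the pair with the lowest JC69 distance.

Sp1–Sp2: 6/27 differ, p = 0.222, d = 0.264.
Sp1–Sp3: 6/27 differ, p = 0.222, d = 0.264.
Sp2–Sp3: 4/27 differ, p = 0.148, d = 0.165.
The smallest distance is between Sp2 and Sp3.

Sp2 and Sp3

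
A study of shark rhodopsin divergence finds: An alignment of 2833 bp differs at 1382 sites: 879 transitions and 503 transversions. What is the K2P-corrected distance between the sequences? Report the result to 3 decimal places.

P = 879/2833 ≈ 0.310272 and Q = 503/2833 ≈ 0.17755.
Under the Kimura two-parameter model, d = −½ ln(1 − 2P − Q) − ¼ ln(1 − 2Q).
1 − 2P − Q = 0.201906, giving −½ ln(0.201906) = 0.799977.
1 − 2Q = 0.6449, giving −¼ ln(0.6449) = 0.109665.
d = 0.799977 + 0.109665 = 0.909642.

0.910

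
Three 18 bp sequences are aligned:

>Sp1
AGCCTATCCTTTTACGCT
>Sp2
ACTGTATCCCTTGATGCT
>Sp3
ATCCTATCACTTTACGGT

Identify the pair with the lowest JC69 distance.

Sp1–Sp2: 6/18 differ, p = 0.333, d = 0.441.
Sp1–Sp3: 4/18 differ, p = 0.222, d = 0.264.
Sp2–Sp3: 7/18 differ, p = 0.389, d = 0.548.
The smallest distance is between Sp1 and Sp3.

Sp1 and Sp3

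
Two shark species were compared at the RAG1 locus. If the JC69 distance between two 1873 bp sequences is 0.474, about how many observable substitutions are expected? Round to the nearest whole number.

658

Invert JC69: p = (3/4)(1 − e^(−4d/3)) = 0.75 × (1 − e^(-0.632)) = 0.75 × (1 − 0.531528) = 0.351354.
Expected differing sites = pL ≈ 0.351354 × 1873 = 658.086042 ≈ 658.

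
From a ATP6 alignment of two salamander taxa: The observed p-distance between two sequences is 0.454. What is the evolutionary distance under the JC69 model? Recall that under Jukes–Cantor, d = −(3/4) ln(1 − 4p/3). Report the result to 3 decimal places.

0.697

d = −(3/4) ln(1 − 4p/3) = −0.75 ln(1 − 0.605333) = −0.75 ln(0.394667)
  = −0.75 × (-0.929713) = 0.697285 substitutions/site.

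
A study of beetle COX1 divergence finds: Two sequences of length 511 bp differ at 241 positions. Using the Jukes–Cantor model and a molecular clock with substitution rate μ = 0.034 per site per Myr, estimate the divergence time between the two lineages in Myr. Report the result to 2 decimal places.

10.93

p = 241/511 ≈ 0.471624.
d = −(3/4) ln(1 − 4p/3) = −0.75 ln(1 − 0.628832) = −0.75 ln(0.371168)
  = −0.75 × (-0.991100) = 0.743325 substitutions/site.
Under a molecular clock d = 2μt, so t = d/(2μ) = 0.743325 / (2 × 0.034) = 10.93 Myr.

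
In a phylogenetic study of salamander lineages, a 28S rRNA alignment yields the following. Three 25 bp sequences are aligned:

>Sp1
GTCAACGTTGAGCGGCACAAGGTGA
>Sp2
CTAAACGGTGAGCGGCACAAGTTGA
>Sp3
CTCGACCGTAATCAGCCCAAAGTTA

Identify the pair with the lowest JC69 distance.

Sp1 and Sp2

Sp1–Sp2: 4/25 differ, p = 0.160, d = 0.180.
Sp1–Sp3: 10/25 differ, p = 0.400, d = 0.572.
Sp2–Sp3: 10/25 differ, p = 0.400, d = 0.572.
The smallest distance is between Sp1 and Sp2.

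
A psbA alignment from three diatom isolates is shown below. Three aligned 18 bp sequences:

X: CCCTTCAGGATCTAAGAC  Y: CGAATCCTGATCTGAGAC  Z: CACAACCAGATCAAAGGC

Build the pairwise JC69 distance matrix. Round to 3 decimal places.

d(X,Y) = 0.441, d(X,Z) = 0.548, d(Y,Z) = 0.548

X–Y: 6/18 sites differ → p ≈ 0.333333, d = −0.75 ln(1 − 0.444444) = 0.440839 ≈ 0.441.
X–Z: 7/18 sites differ → p ≈ 0.388889, d = −0.75 ln(1 − 0.518519) = 0.548166 ≈ 0.548.
Y–Z: 7/18 sites differ → p ≈ 0.388889, d = −0.75 ln(1 − 0.518519) = 0.548166 ≈ 0.548.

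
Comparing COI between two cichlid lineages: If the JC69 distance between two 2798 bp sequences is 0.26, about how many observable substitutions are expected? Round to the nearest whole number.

Invert JC69: p = (3/4)(1 − e^(−4d/3)) = 0.75 × (1 − e^(-0.346667)) = 0.75 × (1 − 0.707041) = 0.219719.
Expected differing sites = pL ≈ 0.219719 × 2798 = 614.773762 ≈ 615.

615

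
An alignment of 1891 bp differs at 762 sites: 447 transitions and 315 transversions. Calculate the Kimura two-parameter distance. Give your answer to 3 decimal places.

0.611

P = 447/1891 ≈ 0.236383 and Q = 315/1891 ≈ 0.166579.
Under the Kimura two-parameter model, d = −½ ln(1 − 2P − Q) − ¼ ln(1 − 2Q).
1 − 2P − Q = 0.360655, giving −½ ln(0.360655) = 0.509917.
1 − 2Q = 0.666842, giving −¼ ln(0.666842) = 0.101301.
d = 0.509917 + 0.101301 = 0.611218.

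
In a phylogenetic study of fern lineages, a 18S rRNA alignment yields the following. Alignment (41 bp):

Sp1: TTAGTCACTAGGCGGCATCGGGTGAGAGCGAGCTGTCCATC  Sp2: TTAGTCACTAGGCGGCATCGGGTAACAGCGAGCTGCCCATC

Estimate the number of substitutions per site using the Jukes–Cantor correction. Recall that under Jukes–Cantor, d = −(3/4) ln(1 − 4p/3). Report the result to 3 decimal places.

The sequences differ at 3 of 41 sites (24, 26, 36), so p = 3/41 ≈ 0.073171.
d = −(3/4) ln(1 − 4p/3) = −0.75 ln(1 − 0.097561) = −0.75 ln(0.902439)
  = −0.75 × (-0.102654) = 0.076991 substitutions/site.

0.077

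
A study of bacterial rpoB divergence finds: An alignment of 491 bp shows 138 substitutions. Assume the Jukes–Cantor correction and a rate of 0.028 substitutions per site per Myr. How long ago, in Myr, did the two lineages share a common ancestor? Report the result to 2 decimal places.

p = 138/491 ≈ 0.281059.
d = −(3/4) ln(1 − 4p/3) = −0.75 ln(1 − 0.374745) = −0.75 ln(0.625255)
  = −0.75 × (-0.469596) = 0.352197 substitutions/site.
Under a molecular clock d = 2μt, so t = d/(2μ) = 0.352197 / (2 × 0.028) = 6.29 Myr.

6.29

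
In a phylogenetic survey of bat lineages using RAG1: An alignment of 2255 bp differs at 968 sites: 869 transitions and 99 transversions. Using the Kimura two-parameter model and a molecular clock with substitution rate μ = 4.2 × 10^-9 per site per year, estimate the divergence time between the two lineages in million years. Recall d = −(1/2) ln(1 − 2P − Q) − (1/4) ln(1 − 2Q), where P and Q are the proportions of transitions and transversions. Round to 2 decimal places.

P = 869/2255 ≈ 0.385366 and Q = 99/2255 ≈ 0.043902.
Under the Kimura two-parameter model, d = −½ ln(1 − 2P − Q) − ¼ ln(1 − 2Q).
1 − 2P − Q = 0.185366, giving −½ ln(0.185366) = 0.842712.
1 − 2Q = 0.912196, giving −¼ ln(0.912196) = 0.022975.
d = 0.842712 + 0.022975 = 0.865687.
Under a molecular clock d = 2μt, so t = d/(2μ) = 0.865687 / (2 × 4.2 × 10^-9) = 103.06 million years.

103.06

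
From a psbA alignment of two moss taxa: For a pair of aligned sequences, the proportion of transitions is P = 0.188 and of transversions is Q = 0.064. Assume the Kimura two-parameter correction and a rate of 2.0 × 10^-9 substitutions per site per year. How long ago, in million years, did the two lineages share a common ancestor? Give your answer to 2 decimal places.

81.04

Under the Kimura two-parameter model, d = −½ ln(1 − 2P − Q) − ¼ ln(1 − 2Q).
1 − 2P − Q = 0.56, giving −½ ln(0.56) = 0.289909.
1 − 2Q = 0.872, giving −¼ ln(0.872) = 0.034241.
d = 0.289909 + 0.034241 = 0.324150.
Under a molecular clock d = 2μt, so t = d/(2μ) = 0.324150 / (2 × 2.0 × 10^-9) = 81.04 million years.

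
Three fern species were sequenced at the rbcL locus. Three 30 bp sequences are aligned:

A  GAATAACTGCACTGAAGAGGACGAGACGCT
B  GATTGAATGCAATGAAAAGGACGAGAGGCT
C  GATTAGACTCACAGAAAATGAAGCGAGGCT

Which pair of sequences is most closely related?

A–B: 6/30 differ, p = 0.200, d = 0.233.
A–C: 11/30 differ, p = 0.367, d = 0.503.
B–C: 9/30 differ, p = 0.300, d = 0.383.
The smallest distance is between A and B.

A and B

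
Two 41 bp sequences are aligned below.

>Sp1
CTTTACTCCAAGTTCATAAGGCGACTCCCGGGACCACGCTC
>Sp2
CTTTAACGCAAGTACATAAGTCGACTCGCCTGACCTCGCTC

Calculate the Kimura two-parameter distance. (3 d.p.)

0.263

Of 41 sites, 1 differences are transitions and 8 are transversions, so P = 1/41 ≈ 0.02439 and Q = 8/41 ≈ 0.195122.
Under the Kimura two-parameter model, d = −½ ln(1 − 2P − Q) − ¼ ln(1 − 2Q).
1 − 2P − Q = 0.756098, giving −½ ln(0.756098) = 0.139792.
1 − 2Q = 0.609756, giving −¼ ln(0.609756) = 0.123674.
d = 0.139792 + 0.123674 = 0.263466.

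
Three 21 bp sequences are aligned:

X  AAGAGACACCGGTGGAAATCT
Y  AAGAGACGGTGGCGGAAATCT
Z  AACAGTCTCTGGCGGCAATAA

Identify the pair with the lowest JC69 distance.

X and Y

X–Y: 4/21 differ, p = 0.190, d = 0.220.
X–Z: 8/21 differ, p = 0.381, d = 0.532.
Y–Z: 7/21 differ, p = 0.333, d = 0.441.
The smallest distance is between X and Y.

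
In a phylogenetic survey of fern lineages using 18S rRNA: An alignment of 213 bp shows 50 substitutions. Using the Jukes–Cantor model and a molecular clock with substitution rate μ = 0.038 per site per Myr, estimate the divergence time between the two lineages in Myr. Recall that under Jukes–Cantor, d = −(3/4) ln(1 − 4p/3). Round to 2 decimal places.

p = 50/213 ≈ 0.234742.
d = −(3/4) ln(1 − 4p/3) = −0.75 ln(1 − 0.312989) = −0.75 ln(0.687011)
  = −0.75 × (-0.375405) = 0.281554 substitutions/site.
Under a molecular clock d = 2μt, so t = d/(2μ) = 0.281554 / (2 × 0.038) = 3.70 Myr.

3.70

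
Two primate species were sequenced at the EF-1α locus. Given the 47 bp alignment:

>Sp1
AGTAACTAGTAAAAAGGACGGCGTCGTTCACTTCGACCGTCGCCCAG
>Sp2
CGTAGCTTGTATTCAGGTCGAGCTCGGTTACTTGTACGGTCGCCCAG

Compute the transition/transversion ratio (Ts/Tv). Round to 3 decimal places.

0.250

Transitions are A↔G and C↔T; transversions are all other mismatches.
Transitions: 3. Transversions: 12.
R = 3/12 = 0.250.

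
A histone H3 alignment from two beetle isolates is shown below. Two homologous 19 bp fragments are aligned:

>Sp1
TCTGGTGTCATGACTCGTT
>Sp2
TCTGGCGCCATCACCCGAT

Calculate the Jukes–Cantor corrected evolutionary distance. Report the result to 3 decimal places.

0.324

The sequences differ at 5 of 19 sites (6, 8, 12, 15, 18), so p = 5/19 ≈ 0.263158.
d = −(3/4) ln(1 − 4p/3) = −0.75 ln(1 − 0.350877) = −0.75 ln(0.649123)
  = −0.75 × (-0.432133) = 0.324100 substitutions/site.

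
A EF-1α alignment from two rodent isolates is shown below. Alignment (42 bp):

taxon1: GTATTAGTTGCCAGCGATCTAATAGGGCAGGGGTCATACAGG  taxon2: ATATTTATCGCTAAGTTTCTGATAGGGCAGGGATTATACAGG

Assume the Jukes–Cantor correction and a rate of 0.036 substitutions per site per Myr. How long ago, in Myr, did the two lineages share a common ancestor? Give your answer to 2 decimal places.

5.00

The sequences differ at 12 of 42 sites, so p = 12/42 ≈ 0.285714.
d = −(3/4) ln(1 − 4p/3) = −0.75 ln(1 − 0.380952) = −0.75 ln(0.619048)
  = −0.75 × (-0.479572) = 0.359679 substitutions/site.
Under a molecular clock d = 2μt, so t = d/(2μ) = 0.359679 / (2 × 0.036) = 5.00 Myr.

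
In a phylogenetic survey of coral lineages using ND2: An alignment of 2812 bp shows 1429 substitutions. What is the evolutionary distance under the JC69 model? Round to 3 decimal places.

p = 1429/2812 ≈ 0.508179.
d = −(3/4) ln(1 − 4p/3) = −0.75 ln(1 − 0.677572) = −0.75 ln(0.322428)
  = −0.75 × (-1.131875) = 0.848906 substitutions/site.

0.849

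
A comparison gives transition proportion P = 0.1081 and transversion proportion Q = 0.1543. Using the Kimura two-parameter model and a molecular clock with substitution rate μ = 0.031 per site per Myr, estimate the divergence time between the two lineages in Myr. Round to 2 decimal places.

5.22

Under the Kimura two-parameter model, d = −½ ln(1 − 2P − Q) − ¼ ln(1 − 2Q).
1 − 2P − Q = 0.6295, giving −½ ln(0.6295) = 0.231415.
1 − 2Q = 0.6914, giving −¼ ln(0.6914) = 0.092259.
d = 0.231415 + 0.092259 = 0.323674.
Under a molecular clock d = 2μt, so t = d/(2μ) = 0.323674 / (2 × 0.031) = 5.22 Myr.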